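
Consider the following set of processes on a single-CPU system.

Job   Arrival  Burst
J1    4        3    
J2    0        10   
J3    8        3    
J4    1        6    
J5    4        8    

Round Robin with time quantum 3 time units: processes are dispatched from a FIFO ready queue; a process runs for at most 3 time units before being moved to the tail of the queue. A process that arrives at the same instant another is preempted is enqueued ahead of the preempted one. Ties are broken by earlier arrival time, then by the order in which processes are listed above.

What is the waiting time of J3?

Schedule: | J2 0-3 | J4 3-6 | J2 6-9 | J1 9-12 | J5 12-15 | J4 15-18 | J3 18-21 | J2 21-24 | J5 24-27 | J2 27-28 | J5 28-30 |
Completion: J1=12  J2=28  J3=21  J4=18  J5=30
Turnaround (C−A): J1=8  J2=28  J3=13  J4=17  J5=26
Waiting(J3) = turnaround − burst = 13 − 3 = 10

10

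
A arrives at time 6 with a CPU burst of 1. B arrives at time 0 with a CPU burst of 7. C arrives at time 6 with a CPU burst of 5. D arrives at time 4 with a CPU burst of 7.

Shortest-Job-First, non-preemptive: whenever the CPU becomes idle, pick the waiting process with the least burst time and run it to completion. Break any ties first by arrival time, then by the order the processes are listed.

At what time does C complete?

13

Timeline: | B 0-7 | A 7-8 | C 8-13 | D 13-20 |
Completion: A=8  B=7  C=13  D=20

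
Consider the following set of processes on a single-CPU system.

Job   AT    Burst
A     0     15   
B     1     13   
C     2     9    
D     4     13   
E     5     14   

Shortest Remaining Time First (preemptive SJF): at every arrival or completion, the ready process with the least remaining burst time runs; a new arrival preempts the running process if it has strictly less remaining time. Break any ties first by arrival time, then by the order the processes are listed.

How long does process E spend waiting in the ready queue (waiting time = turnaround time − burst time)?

Schedule: | A 0-1 | B 1-2 | C 2-11 | B 11-23 | D 23-36 | A 36-50 | E 50-64 |
Completion: A=50  B=23  C=11  D=36  E=64
Turnaround (C−A): A=50  B=22  C=9  D=32  E=59
Waiting(E) = turnaround − burst = 59 − 14 = 45

45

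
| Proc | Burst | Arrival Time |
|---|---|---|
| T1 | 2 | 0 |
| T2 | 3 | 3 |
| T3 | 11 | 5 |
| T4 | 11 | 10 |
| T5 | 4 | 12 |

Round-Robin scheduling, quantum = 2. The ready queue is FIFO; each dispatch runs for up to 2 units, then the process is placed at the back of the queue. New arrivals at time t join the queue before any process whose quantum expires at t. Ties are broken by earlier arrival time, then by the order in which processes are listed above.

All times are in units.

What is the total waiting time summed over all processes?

Gantt: | T1 0-2 | idle 2-3 | T2 3-5 | T3 5-7 | T2 7-8 | T3 8-10 | T4 10-12 | T3 12-14 | T5 14-16 | T4 16-18 | T3 18-20 | T5 20-22 | T4 22-24 | T3 24-26 | T4 26-28 | T3 28-29 | T4 29-32 |
Completion: T1=2  T2=8  T3=29  T4=32  T5=22
Waiting = turnaround − burst: T1=0, T2=2, T3=13, T4=11, T5=6
Total waiting = 0 + 2 + 13 + 11 + 6 = 32

32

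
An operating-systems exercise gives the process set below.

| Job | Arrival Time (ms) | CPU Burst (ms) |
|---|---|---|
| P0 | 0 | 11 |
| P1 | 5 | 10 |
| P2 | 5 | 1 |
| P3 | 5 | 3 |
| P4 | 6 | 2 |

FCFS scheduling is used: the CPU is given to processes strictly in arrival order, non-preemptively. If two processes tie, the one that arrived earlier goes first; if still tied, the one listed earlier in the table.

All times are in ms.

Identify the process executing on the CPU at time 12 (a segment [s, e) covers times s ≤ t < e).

Schedule: | P0 0-11 | P1 11-21 | P2 21-22 | P3 22-25 | P4 25-27 |
Completion: P0=11  P1=21  P2=22  P3=25  P4=27

P1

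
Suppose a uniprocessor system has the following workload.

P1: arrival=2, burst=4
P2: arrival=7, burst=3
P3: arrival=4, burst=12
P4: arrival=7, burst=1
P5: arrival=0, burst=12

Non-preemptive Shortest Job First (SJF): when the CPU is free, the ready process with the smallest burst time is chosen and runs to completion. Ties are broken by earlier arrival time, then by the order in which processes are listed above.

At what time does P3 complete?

Gantt: | P5 0-12 | P4 12-13 | P2 13-16 | P1 16-20 | P3 20-32 |
Completion: P1=20  P2=16  P3=32  P4=13  P5=12
Turnaround (C−A): P1=18  P2=9  P3=28  P4=6  P5=12

32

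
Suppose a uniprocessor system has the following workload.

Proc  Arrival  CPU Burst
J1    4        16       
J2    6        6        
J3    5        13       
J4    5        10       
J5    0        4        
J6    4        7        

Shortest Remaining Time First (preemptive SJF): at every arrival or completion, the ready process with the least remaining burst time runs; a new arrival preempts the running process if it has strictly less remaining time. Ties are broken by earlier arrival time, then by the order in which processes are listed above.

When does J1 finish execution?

56

Schedule: | J5 0-4 | J6 4-11 | J2 11-17 | J4 17-27 | J3 27-40 | J1 40-56 |
Completion: J1=56  J2=17  J3=40  J4=27  J5=4  J6=11
Turnaround (C−A): J1=52  J2=11  J3=35  J4=22  J5=4  J6=7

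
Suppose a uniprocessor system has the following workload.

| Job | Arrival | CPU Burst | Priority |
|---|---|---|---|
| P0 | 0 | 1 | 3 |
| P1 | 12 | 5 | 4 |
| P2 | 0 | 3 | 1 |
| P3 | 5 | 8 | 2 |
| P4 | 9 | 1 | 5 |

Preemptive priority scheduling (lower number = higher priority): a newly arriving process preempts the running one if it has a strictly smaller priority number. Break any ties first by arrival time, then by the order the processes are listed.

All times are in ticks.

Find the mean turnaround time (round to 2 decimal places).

6.20

Schedule: | P2 0-3 | P0 3-4 | idle 4-5 | P3 5-13 | P1 13-18 | P4 18-19 |
Completion: P0=4  P1=18  P2=3  P3=13  P4=19
Turnaround (C−A): P0=4  P1=6  P2=3  P3=8  P4=10
Turnaround times: P0=4, P1=6, P2=3, P3=8, P4=10
Average turnaround = (4+6+3+8+10) / 5 = 31/5 = 6.20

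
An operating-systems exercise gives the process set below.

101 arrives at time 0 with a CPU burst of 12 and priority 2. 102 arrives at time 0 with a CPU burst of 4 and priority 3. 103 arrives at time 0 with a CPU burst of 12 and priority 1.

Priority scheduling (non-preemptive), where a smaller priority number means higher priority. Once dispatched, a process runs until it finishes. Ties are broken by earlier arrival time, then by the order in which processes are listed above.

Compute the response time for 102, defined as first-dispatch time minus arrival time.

Schedule: | 103 0-12 | 101 12-24 | 102 24-28 |
Completion: 101=24  102=28  103=12
Turnaround (C−A): 101=24  102=28  103=12
Response(102) = first start − arrival = 24 − 0 = 24

24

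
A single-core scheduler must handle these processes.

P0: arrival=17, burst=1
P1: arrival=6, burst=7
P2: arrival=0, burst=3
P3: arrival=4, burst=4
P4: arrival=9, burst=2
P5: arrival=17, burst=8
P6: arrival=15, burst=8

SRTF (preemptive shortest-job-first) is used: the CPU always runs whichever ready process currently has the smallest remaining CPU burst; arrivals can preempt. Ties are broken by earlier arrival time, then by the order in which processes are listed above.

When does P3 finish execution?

8

Schedule: | P2 0-3 | idle 3-4 | P3 4-8 | P1 8-9 | P4 9-11 | P1 11-17 | P0 17-18 | P6 18-26 | P5 26-34 |
Completion: P0=18  P1=17  P2=3  P3=8  P4=11  P5=34  P6=26
Turnaround (C−A): P0=1  P1=11  P2=3  P3=4  P4=2  P5=17  P6=11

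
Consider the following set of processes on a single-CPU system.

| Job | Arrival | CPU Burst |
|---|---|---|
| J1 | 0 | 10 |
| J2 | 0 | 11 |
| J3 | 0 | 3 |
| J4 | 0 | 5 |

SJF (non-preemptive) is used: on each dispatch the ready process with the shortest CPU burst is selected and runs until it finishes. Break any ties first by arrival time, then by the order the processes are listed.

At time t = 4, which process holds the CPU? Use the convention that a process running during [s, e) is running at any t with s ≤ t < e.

Timeline: | J3 0-3 | J4 3-8 | J1 8-18 | J2 18-29 |
Completion: J1=18  J2=29  J3=3  J4=8
Turnaround (C−A): J1=18  J2=29  J3=3  J4=8

J4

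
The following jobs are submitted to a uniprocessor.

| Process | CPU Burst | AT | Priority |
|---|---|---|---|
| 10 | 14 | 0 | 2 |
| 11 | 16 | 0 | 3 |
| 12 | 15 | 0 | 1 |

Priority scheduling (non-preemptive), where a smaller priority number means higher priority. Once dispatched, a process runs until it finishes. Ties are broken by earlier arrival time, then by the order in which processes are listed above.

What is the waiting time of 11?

Gantt: | 12 0-15 | 10 15-29 | 11 29-45 |
Completion: 10=29  11=45  12=15
Turnaround (C−A): 10=29  11=45  12=15
Waiting(11) = turnaround − burst = 45 − 16 = 29

29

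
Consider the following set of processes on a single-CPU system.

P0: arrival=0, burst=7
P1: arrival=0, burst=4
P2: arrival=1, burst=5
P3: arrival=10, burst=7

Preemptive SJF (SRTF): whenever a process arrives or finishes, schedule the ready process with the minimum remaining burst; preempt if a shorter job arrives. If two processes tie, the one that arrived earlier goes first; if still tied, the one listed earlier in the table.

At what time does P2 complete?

9

Gantt: | P1 0-4 | P2 4-9 | P0 9-16 | P3 16-23 |
Completion: P0=16  P1=4  P2=9  P3=23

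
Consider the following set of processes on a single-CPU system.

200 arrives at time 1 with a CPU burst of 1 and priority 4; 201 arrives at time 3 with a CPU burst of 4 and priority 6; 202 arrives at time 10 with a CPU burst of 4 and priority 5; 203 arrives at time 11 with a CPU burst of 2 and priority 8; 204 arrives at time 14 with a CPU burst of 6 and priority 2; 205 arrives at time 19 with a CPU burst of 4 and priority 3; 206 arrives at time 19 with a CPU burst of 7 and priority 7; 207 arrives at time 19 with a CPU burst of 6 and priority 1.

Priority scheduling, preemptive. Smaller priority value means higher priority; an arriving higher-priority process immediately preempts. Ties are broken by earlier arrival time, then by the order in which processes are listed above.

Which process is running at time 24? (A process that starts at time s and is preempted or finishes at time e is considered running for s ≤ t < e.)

207

Schedule: | idle 0-1 | 200 1-2 | idle 2-3 | 201 3-7 | idle 7-10 | 202 10-14 | 204 14-19 | 207 19-25 | 204 25-26 | 205 26-30 | 206 30-37 | 203 37-39 |
Completion: 200=2  201=7  202=14  203=39  204=26  205=30  206=37  207=25
Turnaround (C−A): 200=1  201=4  202=4  203=28  204=12  205=11  206=18  207=6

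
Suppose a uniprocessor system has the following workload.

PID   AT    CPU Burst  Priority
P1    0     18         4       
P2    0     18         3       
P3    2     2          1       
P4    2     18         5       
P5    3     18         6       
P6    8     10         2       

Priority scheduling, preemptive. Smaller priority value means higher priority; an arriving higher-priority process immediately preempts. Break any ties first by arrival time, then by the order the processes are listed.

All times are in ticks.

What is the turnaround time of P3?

2

Timeline: | P2 0-2 | P3 2-4 | P2 4-8 | P6 8-18 | P2 18-30 | P1 30-48 | P4 48-66 | P5 66-84 |
Completion: P1=48  P2=30  P3=4  P4=66  P5=84  P6=18
Turnaround(P3) = completion − arrival = 4 − 2 = 2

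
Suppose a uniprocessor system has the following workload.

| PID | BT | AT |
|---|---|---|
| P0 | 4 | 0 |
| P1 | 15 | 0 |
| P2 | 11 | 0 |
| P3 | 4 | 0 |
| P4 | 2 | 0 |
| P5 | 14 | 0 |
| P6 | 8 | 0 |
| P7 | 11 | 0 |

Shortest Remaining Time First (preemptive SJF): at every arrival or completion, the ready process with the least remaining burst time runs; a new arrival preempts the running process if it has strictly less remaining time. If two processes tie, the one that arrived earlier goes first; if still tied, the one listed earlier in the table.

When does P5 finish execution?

Timeline: | P4 0-2 | P0 2-6 | P3 6-10 | P6 10-18 | P2 18-29 | P7 29-40 | P5 40-54 | P1 54-69 |
Completion: P0=6  P1=69  P2=29  P3=10  P4=2  P5=54  P6=18  P7=40

54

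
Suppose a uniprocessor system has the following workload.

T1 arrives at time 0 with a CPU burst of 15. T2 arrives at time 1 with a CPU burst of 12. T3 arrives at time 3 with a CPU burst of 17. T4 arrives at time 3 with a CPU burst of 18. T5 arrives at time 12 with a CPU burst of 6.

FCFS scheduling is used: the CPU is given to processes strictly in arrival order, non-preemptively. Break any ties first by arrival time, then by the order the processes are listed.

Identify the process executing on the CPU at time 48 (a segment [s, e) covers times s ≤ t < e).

Schedule: | T1 0-15 | T2 15-27 | T3 27-44 | T4 44-62 | T5 62-68 |
Completion: T1=15  T2=27  T3=44  T4=62  T5=68
Turnaround (C−A): T1=15  T2=26  T3=41  T4=59  T5=56

T4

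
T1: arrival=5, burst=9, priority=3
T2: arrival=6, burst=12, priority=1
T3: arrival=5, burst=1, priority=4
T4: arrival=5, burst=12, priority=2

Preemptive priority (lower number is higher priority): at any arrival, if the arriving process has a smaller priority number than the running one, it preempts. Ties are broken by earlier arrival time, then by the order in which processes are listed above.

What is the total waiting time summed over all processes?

Timeline: | idle 0-5 | T4 5-6 | T2 6-18 | T4 18-29 | T1 29-38 | T3 38-39 |
Completion: T1=38  T2=18  T3=39  T4=29
Turnaround (C−A): T1=33  T2=12  T3=34  T4=24
Waiting = turnaround − burst: T1=24, T2=0, T3=33, T4=12
Total waiting = 24 + 0 + 33 + 12 = 69

69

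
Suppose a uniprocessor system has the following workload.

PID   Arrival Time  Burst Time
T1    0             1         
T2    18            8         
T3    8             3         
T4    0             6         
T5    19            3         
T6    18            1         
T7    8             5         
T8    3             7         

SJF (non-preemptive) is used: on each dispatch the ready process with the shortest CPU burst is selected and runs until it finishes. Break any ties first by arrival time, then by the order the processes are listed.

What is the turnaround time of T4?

7

Timeline: | T1 0-1 | T4 1-7 | T8 7-14 | T3 14-17 | T7 17-22 | T6 22-23 | T5 23-26 | T2 26-34 |
Completion: T1=1  T2=34  T3=17  T4=7  T5=26  T6=23  T7=22  T8=14
Turnaround(T4) = completion − arrival = 7 − 0 = 7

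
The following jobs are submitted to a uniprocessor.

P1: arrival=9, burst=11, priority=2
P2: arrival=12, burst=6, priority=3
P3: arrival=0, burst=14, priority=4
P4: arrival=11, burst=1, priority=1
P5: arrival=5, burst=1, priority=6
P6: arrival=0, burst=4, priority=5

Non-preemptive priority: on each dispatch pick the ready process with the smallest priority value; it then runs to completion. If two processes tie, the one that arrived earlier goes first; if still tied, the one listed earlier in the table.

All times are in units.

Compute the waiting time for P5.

31

Timeline: | P3 0-14 | P4 14-15 | P1 15-26 | P2 26-32 | P6 32-36 | P5 36-37 |
Completion: P1=26  P2=32  P3=14  P4=15  P5=37  P6=36
Turnaround (C−A): P1=17  P2=20  P3=14  P4=4  P5=32  P6=36
Waiting(P5) = turnaround − burst = 32 − 1 = 31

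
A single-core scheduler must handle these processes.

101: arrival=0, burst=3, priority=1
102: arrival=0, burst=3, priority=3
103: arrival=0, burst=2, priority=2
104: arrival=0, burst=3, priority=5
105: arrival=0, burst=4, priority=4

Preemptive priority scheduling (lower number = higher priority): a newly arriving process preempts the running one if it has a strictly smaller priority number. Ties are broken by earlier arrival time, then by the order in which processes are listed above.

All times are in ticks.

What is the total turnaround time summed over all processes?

43

Timeline: | 101 0-3 | 103 3-5 | 102 5-8 | 105 8-12 | 104 12-15 |
Completion: 101=3  102=8  103=5  104=15  105=12
Turnaround (C−A): 101=3  102=8  103=5  104=15  105=12
Turnaround = completion − arrival: 101=3, 102=8, 103=5, 104=15, 105=12
Total turnaround = 3 + 8 + 5 + 15 + 12 = 43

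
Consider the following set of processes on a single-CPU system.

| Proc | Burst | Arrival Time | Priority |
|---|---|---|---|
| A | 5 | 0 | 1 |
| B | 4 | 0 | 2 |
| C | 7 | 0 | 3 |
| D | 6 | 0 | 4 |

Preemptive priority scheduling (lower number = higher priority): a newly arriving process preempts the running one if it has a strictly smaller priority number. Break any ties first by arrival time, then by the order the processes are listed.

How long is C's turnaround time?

16

Timeline: | A 0-5 | B 5-9 | C 9-16 | D 16-22 |
Completion: A=5  B=9  C=16  D=22
Turnaround(C) = completion − arrival = 16 − 0 = 16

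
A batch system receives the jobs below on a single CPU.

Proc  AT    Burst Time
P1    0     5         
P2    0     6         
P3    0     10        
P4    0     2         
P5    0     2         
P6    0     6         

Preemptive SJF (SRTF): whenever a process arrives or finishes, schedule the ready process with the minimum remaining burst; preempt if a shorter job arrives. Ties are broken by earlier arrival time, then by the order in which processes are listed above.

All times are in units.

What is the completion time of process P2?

15

Timeline: | P4 0-2 | P5 2-4 | P1 4-9 | P2 9-15 | P6 15-21 | P3 21-31 |
Completion: P1=9  P2=15  P3=31  P4=2  P5=4  P6=21
Turnaround (C−A): P1=9  P2=15  P3=31  P4=2  P5=4  P6=21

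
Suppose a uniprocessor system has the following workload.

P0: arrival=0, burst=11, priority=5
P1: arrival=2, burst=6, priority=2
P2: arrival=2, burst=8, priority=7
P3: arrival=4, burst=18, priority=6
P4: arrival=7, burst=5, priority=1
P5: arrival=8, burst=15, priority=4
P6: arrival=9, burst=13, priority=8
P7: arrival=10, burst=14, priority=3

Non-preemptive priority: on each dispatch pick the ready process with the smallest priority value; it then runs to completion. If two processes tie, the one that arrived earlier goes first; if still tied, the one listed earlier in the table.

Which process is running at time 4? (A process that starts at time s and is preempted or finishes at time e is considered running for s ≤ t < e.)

Gantt: | P0 0-11 | P4 11-16 | P1 16-22 | P7 22-36 | P5 36-51 | P3 51-69 | P2 69-77 | P6 77-90 |
Completion: P0=11  P1=22  P2=77  P3=69  P4=16  P5=51  P6=90  P7=36
Turnaround (C−A): P0=11  P1=20  P2=75  P3=65  P4=9  P5=43  P6=81  P7=26

P0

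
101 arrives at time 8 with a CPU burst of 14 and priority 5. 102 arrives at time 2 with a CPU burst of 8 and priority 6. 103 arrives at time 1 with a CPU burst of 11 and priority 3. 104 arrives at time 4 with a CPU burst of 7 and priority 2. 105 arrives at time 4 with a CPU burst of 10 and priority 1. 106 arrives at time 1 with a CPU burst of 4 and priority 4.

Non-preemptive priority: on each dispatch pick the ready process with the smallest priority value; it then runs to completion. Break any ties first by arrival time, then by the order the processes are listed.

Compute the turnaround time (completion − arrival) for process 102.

Schedule: | idle 0-1 | 103 1-12 | 105 12-22 | 104 22-29 | 106 29-33 | 101 33-47 | 102 47-55 |
Completion: 101=47  102=55  103=12  104=29  105=22  106=33
Turnaround (C−A): 101=39  102=53  103=11  104=25  105=18  106=32
Turnaround(102) = completion − arrival = 55 − 2 = 53

53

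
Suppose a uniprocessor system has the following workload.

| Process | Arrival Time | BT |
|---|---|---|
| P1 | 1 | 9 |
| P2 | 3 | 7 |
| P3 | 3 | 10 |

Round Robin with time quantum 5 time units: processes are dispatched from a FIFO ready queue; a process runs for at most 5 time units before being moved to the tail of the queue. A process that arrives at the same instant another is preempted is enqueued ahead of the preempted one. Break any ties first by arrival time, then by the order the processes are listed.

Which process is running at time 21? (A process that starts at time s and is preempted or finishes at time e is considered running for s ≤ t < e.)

Schedule: | idle 0-1 | P1 1-6 | P2 6-11 | P3 11-16 | P1 16-20 | P2 20-22 | P3 22-27 |
Completion: P1=20  P2=22  P3=27

P2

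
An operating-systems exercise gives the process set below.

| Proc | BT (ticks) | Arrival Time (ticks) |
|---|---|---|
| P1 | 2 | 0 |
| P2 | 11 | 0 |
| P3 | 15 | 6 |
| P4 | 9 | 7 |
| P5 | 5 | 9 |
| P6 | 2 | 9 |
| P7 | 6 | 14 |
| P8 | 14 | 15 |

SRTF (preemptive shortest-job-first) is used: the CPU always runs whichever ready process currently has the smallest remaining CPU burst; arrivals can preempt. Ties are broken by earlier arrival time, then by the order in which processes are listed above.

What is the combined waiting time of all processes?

98

Timeline: | P1 0-2 | P2 2-9 | P6 9-11 | P2 11-15 | P5 15-20 | P7 20-26 | P4 26-35 | P8 35-49 | P3 49-64 |
Completion: P1=2  P2=15  P3=64  P4=35  P5=20  P6=11  P7=26  P8=49
Turnaround (C−A): P1=2  P2=15  P3=58  P4=28  P5=11  P6=2  P7=12  P8=34
Waiting = turnaround − burst: P1=0, P2=4, P3=43, P4=19, P5=6, P6=0, P7=6, P8=20
Total waiting = 0 + 4 + 43 + 19 + 6 + 0 + 6 + 20 = 98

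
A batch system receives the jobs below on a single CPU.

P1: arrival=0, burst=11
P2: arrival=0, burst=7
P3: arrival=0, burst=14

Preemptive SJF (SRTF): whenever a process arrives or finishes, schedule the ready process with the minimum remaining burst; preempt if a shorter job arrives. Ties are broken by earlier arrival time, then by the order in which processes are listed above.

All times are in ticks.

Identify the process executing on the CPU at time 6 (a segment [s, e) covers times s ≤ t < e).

Timeline: | P2 0-7 | P1 7-18 | P3 18-32 |
Completion: P1=18  P2=7  P3=32
Turnaround (C−A): P1=18  P2=7  P3=32

P2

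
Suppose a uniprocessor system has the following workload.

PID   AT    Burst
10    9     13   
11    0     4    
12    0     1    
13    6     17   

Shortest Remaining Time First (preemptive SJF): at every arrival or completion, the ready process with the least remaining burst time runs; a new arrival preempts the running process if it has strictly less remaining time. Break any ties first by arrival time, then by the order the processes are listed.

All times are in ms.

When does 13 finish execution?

36

Gantt: | 12 0-1 | 11 1-5 | idle 5-6 | 13 6-9 | 10 9-22 | 13 22-36 |
Completion: 10=22  11=5  12=1  13=36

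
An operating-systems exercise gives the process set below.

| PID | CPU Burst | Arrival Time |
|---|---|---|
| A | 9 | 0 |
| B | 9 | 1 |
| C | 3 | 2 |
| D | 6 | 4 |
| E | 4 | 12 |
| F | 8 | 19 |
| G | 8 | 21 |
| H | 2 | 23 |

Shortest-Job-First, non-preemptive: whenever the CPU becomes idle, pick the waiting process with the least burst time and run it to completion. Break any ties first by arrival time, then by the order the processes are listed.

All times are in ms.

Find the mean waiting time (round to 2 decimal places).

9.88

Schedule: | A 0-9 | C 9-12 | E 12-16 | D 16-22 | F 22-30 | H 30-32 | G 32-40 | B 40-49 |
Completion: A=9  B=49  C=12  D=22  E=16  F=30  G=40  H=32
Turnaround (C−A): A=9  B=48  C=10  D=18  E=4  F=11  G=19  H=9
Waiting times: A=0, B=39, C=7, D=12, E=0, F=3, G=11, H=7
Average waiting = (0+39+7+12+0+3+11+7) / 8 = 79/8 = 9.88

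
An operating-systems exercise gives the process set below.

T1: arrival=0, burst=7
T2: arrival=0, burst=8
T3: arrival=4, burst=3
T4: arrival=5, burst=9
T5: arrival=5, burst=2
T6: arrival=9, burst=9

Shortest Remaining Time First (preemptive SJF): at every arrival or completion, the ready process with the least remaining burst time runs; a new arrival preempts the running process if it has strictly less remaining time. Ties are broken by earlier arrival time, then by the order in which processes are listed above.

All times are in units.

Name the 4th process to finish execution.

Timeline: | T1 0-7 | T5 7-9 | T3 9-12 | T2 12-20 | T4 20-29 | T6 29-38 |
Completion: T1=7  T2=20  T3=12  T4=29  T5=9  T6=38
Finish order: T1 → T5 → T3 → T2 → T4 → T6

T2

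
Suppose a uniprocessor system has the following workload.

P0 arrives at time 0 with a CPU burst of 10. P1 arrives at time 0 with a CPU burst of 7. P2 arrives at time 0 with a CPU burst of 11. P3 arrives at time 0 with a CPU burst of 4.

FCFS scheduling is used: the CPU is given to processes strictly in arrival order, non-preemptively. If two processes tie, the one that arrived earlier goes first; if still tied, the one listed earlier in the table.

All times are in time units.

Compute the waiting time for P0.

Schedule: | P0 0-10 | P1 10-17 | P2 17-28 | P3 28-32 |
Completion: P0=10  P1=17  P2=28  P3=32
Waiting(P0) = turnaround − burst = 10 − 10 = 0

0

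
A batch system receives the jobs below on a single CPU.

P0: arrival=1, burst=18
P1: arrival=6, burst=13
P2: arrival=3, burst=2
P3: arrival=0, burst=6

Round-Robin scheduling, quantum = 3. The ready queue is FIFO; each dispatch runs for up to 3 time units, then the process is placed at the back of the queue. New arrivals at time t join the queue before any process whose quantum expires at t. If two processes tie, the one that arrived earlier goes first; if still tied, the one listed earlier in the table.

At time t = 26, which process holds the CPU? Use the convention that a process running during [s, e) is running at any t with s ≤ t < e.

P0

Timeline: | P3 0-3 | P0 3-6 | P2 6-8 | P3 8-11 | P1 11-14 | P0 14-17 | P1 17-20 | P0 20-23 | P1 23-26 | P0 26-29 | P1 29-32 | P0 32-35 | P1 35-36 | P0 36-39 |
Completion: P0=39  P1=36  P2=8  P3=11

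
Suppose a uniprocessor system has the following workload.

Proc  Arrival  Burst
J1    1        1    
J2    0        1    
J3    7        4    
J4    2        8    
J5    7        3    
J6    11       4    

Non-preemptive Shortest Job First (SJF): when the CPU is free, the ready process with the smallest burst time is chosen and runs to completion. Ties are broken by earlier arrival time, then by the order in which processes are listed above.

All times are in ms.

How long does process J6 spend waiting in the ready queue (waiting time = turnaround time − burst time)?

6

Gantt: | J2 0-1 | J1 1-2 | J4 2-10 | J5 10-13 | J3 13-17 | J6 17-21 |
Completion: J1=2  J2=1  J3=17  J4=10  J5=13  J6=21
Waiting(J6) = turnaround − burst = 10 − 4 = 6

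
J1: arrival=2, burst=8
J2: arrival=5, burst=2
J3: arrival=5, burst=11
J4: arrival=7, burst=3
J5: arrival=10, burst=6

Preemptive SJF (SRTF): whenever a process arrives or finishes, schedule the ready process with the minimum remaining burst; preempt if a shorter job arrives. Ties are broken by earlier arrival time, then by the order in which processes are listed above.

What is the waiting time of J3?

Schedule: | idle 0-2 | J1 2-5 | J2 5-7 | J4 7-10 | J1 10-15 | J5 15-21 | J3 21-32 |
Completion: J1=15  J2=7  J3=32  J4=10  J5=21
Waiting(J3) = turnaround − burst = 27 − 11 = 16

16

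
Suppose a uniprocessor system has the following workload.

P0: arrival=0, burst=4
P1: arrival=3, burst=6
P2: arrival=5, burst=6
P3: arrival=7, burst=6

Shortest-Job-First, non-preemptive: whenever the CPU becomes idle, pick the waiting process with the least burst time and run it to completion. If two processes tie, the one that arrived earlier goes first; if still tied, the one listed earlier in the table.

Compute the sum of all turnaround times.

37

Gantt: | P0 0-4 | P1 4-10 | P2 10-16 | P3 16-22 |
Completion: P0=4  P1=10  P2=16  P3=22
Turnaround = completion − arrival: P0=4, P1=7, P2=11, P3=15
Total turnaround = 4 + 7 + 11 + 15 = 37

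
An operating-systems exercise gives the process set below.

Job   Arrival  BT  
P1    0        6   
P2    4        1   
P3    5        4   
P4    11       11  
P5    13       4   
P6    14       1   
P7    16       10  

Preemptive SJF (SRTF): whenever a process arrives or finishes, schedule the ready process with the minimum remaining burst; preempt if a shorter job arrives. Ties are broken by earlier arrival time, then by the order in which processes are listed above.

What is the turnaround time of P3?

Gantt: | P1 0-4 | P2 4-5 | P1 5-7 | P3 7-11 | P4 11-13 | P5 13-14 | P6 14-15 | P5 15-18 | P4 18-27 | P7 27-37 |
Completion: P1=7  P2=5  P3=11  P4=27  P5=18  P6=15  P7=37
Turnaround(P3) = completion − arrival = 11 − 5 = 6

6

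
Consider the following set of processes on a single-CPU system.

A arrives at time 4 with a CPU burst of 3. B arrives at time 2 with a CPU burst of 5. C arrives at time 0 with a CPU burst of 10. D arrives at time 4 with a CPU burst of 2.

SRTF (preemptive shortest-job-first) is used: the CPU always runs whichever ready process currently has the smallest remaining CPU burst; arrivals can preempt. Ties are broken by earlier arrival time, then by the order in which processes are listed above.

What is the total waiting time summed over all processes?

Schedule: | C 0-2 | B 2-4 | D 4-6 | B 6-9 | A 9-12 | C 12-20 |
Completion: A=12  B=9  C=20  D=6
Turnaround (C−A): A=8  B=7  C=20  D=2
Waiting = turnaround − burst: A=5, B=2, C=10, D=0
Total waiting = 5 + 2 + 10 + 0 = 17

17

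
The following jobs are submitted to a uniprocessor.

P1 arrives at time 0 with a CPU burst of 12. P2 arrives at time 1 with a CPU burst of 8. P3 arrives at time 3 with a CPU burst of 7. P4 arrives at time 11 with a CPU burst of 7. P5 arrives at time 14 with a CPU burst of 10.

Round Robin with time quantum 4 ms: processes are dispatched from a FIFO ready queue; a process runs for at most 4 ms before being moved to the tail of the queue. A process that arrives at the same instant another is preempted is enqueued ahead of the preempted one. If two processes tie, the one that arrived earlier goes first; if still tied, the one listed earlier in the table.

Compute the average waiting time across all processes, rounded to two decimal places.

Gantt: | P1 0-4 | P2 4-8 | P3 8-12 | P1 12-16 | P2 16-20 | P4 20-24 | P3 24-27 | P5 27-31 | P1 31-35 | P4 35-38 | P5 38-44 |
Completion: P1=35  P2=20  P3=27  P4=38  P5=44
Waiting times: P1=23, P2=11, P3=17, P4=20, P5=20
Average waiting = (23+11+17+20+20) / 5 = 91/5 = 18.20

18.20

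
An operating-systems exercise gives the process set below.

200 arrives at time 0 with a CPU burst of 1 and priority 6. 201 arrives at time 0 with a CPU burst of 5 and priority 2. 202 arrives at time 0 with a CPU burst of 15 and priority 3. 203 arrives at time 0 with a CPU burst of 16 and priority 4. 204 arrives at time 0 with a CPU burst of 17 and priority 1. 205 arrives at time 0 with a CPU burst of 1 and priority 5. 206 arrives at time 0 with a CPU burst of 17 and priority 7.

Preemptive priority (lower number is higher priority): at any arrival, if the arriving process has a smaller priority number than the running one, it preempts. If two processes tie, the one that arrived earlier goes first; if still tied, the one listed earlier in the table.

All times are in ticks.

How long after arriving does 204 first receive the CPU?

0

Gantt: | 204 0-17 | 201 17-22 | 202 22-37 | 203 37-53 | 205 53-54 | 200 54-55 | 206 55-72 |
Completion: 200=55  201=22  202=37  203=53  204=17  205=54  206=72
Turnaround (C−A): 200=55  201=22  202=37  203=53  204=17  205=54  206=72
Response(204) = first start − arrival = 0 − 0 = 0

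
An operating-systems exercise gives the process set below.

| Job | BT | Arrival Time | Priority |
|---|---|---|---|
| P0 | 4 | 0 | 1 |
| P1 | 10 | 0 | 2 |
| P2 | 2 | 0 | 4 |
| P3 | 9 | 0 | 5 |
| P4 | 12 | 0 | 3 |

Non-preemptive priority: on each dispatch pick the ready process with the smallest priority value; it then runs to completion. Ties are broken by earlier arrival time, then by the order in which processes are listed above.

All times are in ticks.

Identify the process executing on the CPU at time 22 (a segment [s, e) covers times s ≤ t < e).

P4

Gantt: | P0 0-4 | P1 4-14 | P4 14-26 | P2 26-28 | P3 28-37 |
Completion: P0=4  P1=14  P2=28  P3=37  P4=26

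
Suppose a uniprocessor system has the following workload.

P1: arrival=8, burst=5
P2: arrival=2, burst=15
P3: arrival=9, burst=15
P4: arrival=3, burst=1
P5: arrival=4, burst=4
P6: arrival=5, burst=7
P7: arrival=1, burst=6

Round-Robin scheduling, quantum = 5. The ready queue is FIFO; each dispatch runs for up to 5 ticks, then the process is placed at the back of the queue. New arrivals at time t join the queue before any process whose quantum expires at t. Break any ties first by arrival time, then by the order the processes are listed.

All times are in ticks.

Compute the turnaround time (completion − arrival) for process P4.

9

Schedule: | idle 0-1 | P7 1-6 | P2 6-11 | P4 11-12 | P5 12-16 | P6 16-21 | P7 21-22 | P1 22-27 | P3 27-32 | P2 32-37 | P6 37-39 | P3 39-44 | P2 44-49 | P3 49-54 |
Completion: P1=27  P2=49  P3=54  P4=12  P5=16  P6=39  P7=22
Turnaround(P4) = completion − arrival = 12 − 3 = 9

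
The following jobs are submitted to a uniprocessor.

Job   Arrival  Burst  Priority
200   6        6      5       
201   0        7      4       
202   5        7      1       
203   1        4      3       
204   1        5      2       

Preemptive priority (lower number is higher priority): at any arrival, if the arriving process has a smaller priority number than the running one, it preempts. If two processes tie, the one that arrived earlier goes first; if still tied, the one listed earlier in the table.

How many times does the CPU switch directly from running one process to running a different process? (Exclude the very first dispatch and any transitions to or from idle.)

6

Timeline: | 201 0-1 | 204 1-5 | 202 5-12 | 204 12-13 | 203 13-17 | 201 17-23 | 200 23-29 |
Completion: 200=29  201=23  202=12  203=17  204=13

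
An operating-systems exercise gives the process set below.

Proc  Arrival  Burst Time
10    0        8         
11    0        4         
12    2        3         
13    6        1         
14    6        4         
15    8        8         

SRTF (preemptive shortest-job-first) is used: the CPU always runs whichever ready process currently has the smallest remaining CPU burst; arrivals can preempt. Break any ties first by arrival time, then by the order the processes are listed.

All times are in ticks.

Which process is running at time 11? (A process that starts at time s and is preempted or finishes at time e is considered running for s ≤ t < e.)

14

Timeline: | 11 0-4 | 12 4-7 | 13 7-8 | 14 8-12 | 10 12-20 | 15 20-28 |
Completion: 10=20  11=4  12=7  13=8  14=12  15=28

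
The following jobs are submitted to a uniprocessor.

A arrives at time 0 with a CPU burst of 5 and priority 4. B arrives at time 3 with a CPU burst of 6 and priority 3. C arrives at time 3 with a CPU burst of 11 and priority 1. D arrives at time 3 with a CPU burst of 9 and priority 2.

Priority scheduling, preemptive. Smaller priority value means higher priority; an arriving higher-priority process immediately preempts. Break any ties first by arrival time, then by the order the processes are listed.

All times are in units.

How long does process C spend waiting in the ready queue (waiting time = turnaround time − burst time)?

0

Timeline: | A 0-3 | C 3-14 | D 14-23 | B 23-29 | A 29-31 |
Completion: A=31  B=29  C=14  D=23
Waiting(C) = turnaround − burst = 11 − 11 = 0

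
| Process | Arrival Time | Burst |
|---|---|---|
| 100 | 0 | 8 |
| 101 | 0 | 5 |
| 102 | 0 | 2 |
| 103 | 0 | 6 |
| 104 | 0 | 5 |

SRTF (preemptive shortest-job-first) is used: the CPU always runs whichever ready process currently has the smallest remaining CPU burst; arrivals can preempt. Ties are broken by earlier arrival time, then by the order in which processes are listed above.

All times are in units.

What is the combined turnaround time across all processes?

Schedule: | 102 0-2 | 101 2-7 | 104 7-12 | 103 12-18 | 100 18-26 |
Completion: 100=26  101=7  102=2  103=18  104=12
Turnaround (C−A): 100=26  101=7  102=2  103=18  104=12
Turnaround = completion − arrival: 100=26, 101=7, 102=2, 103=18, 104=12
Total turnaround = 26 + 7 + 2 + 18 + 12 = 65

65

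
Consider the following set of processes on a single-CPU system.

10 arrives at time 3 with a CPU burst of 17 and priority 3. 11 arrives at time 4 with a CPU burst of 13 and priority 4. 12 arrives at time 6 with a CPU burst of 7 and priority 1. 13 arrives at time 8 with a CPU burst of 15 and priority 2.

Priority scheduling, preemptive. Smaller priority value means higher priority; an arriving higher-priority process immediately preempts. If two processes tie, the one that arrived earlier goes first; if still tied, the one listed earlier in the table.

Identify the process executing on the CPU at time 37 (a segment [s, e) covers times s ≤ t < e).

10

Timeline: | idle 0-3 | 10 3-6 | 12 6-13 | 13 13-28 | 10 28-42 | 11 42-55 |
Completion: 10=42  11=55  12=13  13=28
Turnaround (C−A): 10=39  11=51  12=7  13=20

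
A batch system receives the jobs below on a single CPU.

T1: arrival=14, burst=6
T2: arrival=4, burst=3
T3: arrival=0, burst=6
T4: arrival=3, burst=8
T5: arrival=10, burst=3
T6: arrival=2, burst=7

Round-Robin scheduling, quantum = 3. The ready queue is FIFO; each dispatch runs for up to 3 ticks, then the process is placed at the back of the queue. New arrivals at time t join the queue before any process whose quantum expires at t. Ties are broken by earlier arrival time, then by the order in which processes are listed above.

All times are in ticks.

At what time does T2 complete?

15

Timeline: | T3 0-3 | T6 3-6 | T4 6-9 | T3 9-12 | T2 12-15 | T6 15-18 | T4 18-21 | T5 21-24 | T1 24-27 | T6 27-28 | T4 28-30 | T1 30-33 |
Completion: T1=33  T2=15  T3=12  T4=30  T5=24  T6=28
Turnaround (C−A): T1=19  T2=11  T3=12  T4=27  T5=14  T6=26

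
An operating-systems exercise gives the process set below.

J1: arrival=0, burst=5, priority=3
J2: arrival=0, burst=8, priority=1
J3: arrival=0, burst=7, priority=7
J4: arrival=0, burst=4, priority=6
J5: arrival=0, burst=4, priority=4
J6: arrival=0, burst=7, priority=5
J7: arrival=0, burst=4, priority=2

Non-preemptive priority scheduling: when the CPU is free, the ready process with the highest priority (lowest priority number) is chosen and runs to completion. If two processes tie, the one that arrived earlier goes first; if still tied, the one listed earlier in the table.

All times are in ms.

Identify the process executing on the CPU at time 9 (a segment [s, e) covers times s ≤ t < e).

J7

Timeline: | J2 0-8 | J7 8-12 | J1 12-17 | J5 17-21 | J6 21-28 | J4 28-32 | J3 32-39 |
Completion: J1=17  J2=8  J3=39  J4=32  J5=21  J6=28  J7=12
Turnaround (C−A): J1=17  J2=8  J3=39  J4=32  J5=21  J6=28  J7=12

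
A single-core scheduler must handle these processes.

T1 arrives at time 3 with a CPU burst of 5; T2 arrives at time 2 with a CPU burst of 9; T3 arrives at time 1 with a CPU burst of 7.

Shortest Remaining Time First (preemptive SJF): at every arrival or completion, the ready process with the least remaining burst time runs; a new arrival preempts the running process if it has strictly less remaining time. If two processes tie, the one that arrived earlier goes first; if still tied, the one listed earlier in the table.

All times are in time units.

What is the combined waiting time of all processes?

Timeline: | idle 0-1 | T3 1-8 | T1 8-13 | T2 13-22 |
Completion: T1=13  T2=22  T3=8
Turnaround (C−A): T1=10  T2=20  T3=7
Waiting = turnaround − burst: T1=5, T2=11, T3=0
Total waiting = 5 + 11 + 0 = 16

16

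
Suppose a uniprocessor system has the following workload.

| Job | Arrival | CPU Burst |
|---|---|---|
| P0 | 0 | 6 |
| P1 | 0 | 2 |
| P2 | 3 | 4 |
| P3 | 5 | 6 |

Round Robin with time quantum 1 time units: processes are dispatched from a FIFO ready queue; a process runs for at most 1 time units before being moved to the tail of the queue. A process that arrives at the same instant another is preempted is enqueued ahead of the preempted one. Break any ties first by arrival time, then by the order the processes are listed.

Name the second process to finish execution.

Gantt: | P0 0-1 | P1 1-2 | P0 2-3 | P1 3-4 | P2 4-5 | P0 5-6 | P3 6-7 | P2 7-8 | P0 8-9 | P3 9-10 | P2 10-11 | P0 11-12 | P3 12-13 | P2 13-14 | P0 14-15 | P3 15-18 |
Completion: P0=15  P1=4  P2=14  P3=18
Finish order: P1 → P2 → P0 → P3

P2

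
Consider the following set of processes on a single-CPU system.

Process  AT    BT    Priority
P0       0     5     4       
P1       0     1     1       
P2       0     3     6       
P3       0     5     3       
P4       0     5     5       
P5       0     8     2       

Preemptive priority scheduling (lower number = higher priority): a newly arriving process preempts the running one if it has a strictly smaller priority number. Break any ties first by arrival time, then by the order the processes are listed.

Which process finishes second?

Gantt: | P1 0-1 | P5 1-9 | P3 9-14 | P0 14-19 | P4 19-24 | P2 24-27 |
Completion: P0=19  P1=1  P2=27  P3=14  P4=24  P5=9
Turnaround (C−A): P0=19  P1=1  P2=27  P3=14  P4=24  P5=9
Finish order: P1 → P5 → P3 → P0 → P4 → P2

P5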